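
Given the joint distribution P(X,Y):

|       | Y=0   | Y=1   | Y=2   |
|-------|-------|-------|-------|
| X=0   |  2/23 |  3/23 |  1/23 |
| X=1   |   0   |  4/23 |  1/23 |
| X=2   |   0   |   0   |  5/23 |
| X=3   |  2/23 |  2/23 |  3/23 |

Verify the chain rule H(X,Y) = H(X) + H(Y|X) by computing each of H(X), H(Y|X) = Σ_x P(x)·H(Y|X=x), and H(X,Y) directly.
H(X) = 1.9853 bits, H(Y|X) = 1.0114 bits, H(X,Y) = 2.9966 bits

Marginal of X (row sums):
  P(X=0) = 2/23 + 3/23 + 1/23 = 6/23
  P(X=1) = 0 + 4/23 + 1/23 = 5/23
  P(X=2) = 0 + 0 + 5/23 = 5/23
  P(X=3) = 2/23 + 2/23 + 3/23 = 7/23
H(X) = -[(6/23)·log₂(6/23) + (5/23)·log₂(5/23) + (5/23)·log₂(5/23) + (7/23)·log₂(7/23)]
  = 0.505722 + 0.478616 + 0.478616 + 0.522324 = 1.9853 bits

H(Y|X) = Σ_x P(x)·H(Y|X=x):
  X=0: P(X=0) = 6/23, P(Y|X=0) = (1/3, 1/2, 1/6) → H(Y|X=0) = 1.459148
  X=1: P(X=1) = 5/23, P(Y|X=1) = (0, 4/5, 1/5) → H(Y|X=1) = 0.721928
  X=2: P(X=2) = 5/23, P(Y|X=2) = (0, 0, 1) → H(Y|X=2) = 0.000000
  X=3: P(X=3) = 7/23, P(Y|X=3) = (2/7, 2/7, 3/7) → H(Y|X=3) = 1.556657
H(Y|X) = (6/23)·1.459148 + (5/23)·0.721928 + (5/23)·0.000000 + (7/23)·1.556657 = 1.0114 bits

H(X,Y) = -Σ_{x,y} P(x,y) log₂ P(x,y). Per-cell terms -P(x,y)·log₂P(x,y):
  X=0: 0.306397, 0.383296, 0.196677
  X=1: 0.000000, 0.438880, 0.196677
  X=2: 0.000000, 0.000000, 0.478616
  X=3: 0.306397, 0.306397, 0.383296
  (cells with P = 0 contribute 0)
Sum of the 12 terms: H(X,Y) = 2.9966 bits

Chain rule check:
  H(X) + H(Y|X) = 1.9853 + 1.0114 = 2.9967 bits
  H(X,Y) = 2.9966 bits
✓ Chain rule verified (Δ = 0.0001 is 4-dp rounding noise: each of the three values was rounded independently).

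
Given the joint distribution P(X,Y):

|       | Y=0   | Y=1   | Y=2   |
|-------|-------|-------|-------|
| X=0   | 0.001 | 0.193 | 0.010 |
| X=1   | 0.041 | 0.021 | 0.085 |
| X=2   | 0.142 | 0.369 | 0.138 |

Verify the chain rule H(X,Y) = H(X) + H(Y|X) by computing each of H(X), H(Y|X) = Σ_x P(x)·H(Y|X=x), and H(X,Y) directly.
H(X) = 1.2793 bits, H(Y|X) = 1.1884 bits, H(X,Y) = 2.4676 bits

Marginal of X (row sums):
  P(X=0) = 0.001 + 0.193 + 0.010 = 0.204
  P(X=1) = 0.041 + 0.021 + 0.085 = 0.147
  P(X=2) = 0.142 + 0.369 + 0.138 = 0.649
H(X) = -[0.204·log₂(0.204) + 0.147·log₂(0.147) + 0.649·log₂(0.649)]
  = 0.467845 + 0.406618 + 0.404788 = 1.2793 bits

H(Y|X) = Σ_x P(x)·H(Y|X=x):
  X=0: P(X=0) = 0.204, P(Y|X=0) = (1/204, 193/204, 5/102) → H(Y|X=0) = 0.326526
  X=1: P(X=1) = 0.147, P(Y|X=1) = (41/147, 1/7, 85/147) → H(Y|X=1) = 1.371805
  X=2: P(X=2) = 0.649, P(Y|X=2) = (142/649, 369/649, 138/649) → H(Y|X=2) = 1.417761
H(Y|X) = 0.204·0.326526 + 0.147·1.371805 + 0.649·1.417761 = 1.1884 bits

H(X,Y) = -Σ_{x,y} P(x,y) log₂ P(x,y). Per-cell terms -P(x,y)·log₂P(x,y):
  X=0: 0.009966, 0.458052, 0.066439
  X=1: 0.188938, 0.117043, 0.302293
  X=2: 0.399877, 0.530735, 0.394302
Sum of the 9 terms: H(X,Y) = 2.4676 bits

Chain rule check:
  H(X) + H(Y|X) = 1.2793 + 1.1884 = 2.4677 bits
  H(X,Y) = 2.4676 bits
✓ Chain rule verified (Δ = 0.0001 is 4-dp rounding noise: each of the three values was rounded independently).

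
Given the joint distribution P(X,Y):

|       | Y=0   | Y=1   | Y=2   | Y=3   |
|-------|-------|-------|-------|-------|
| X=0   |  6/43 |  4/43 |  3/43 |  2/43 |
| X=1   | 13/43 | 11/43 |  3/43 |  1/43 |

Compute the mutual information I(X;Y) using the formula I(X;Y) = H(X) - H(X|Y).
0.0400 bits

I(X;Y) = H(X) - H(X|Y)

Marginal of X (row sums):
  P(X=0) = 6/43 + 4/43 + 3/43 + 2/43 = 15/43
  P(X=1) = 13/43 + 11/43 + 3/43 + 1/43 = 28/43
H(X) = -[(15/43)·log₂(15/43) + (28/43)·log₂(28/43)]
  = 0.5300 + 0.4030 = 0.9330 bits

Marginal of Y (column sums):
  P(Y=0) = 6/43 + 13/43 = 19/43
  P(Y=1) = 4/43 + 11/43 = 15/43
  P(Y=2) = 3/43 + 3/43 = 6/43
  P(Y=3) = 2/43 + 1/43 = 3/43
H(X|Y) = Σ_y P(y)·H(X|Y=y):
  Y=0: P(Y=0) = 19/43, P(X|Y=0) = (6/19, 13/19) → H(X|Y=0) = 0.8997
  Y=1: P(Y=1) = 15/43, P(X|Y=1) = (4/15, 11/15) → H(X|Y=1) = 0.8366
  Y=2: P(Y=2) = 6/43, P(X|Y=2) = (1/2, 1/2) → H(X|Y=2) = 1.0000
  Y=3: P(Y=3) = 3/43, P(X|Y=3) = (2/3, 1/3) → H(X|Y=3) = 0.9183
H(X|Y) = (19/43)·0.8997 + (15/43)·0.8366 + (6/43)·1.0000 + (3/43)·0.9183 = 0.8930 bits

I(X;Y) = H(X) - H(X|Y) = 0.9330 - 0.8930 = 0.0400 bits

Cross-check via I(X;Y) = H(X) + H(Y) - H(X,Y): computing H(Y) from the column sums and H(X,Y) from the 8 cells in the same way gives H(Y) = 1.7151 bits and H(X,Y) = 2.6081 bits, so
I(X;Y) = 0.9330 + 1.7151 - 2.6081 = 0.0400 bits ✓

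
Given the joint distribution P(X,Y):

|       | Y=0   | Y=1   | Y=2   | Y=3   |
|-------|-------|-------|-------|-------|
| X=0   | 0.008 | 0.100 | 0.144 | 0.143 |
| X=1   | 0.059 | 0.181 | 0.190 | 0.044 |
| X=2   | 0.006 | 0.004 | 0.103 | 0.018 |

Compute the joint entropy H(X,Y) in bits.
3.0508 bits

H(X,Y) = -Σ_{x,y} P(x,y) log₂ P(x,y). Per-cell terms -P(x,y)·log₂P(x,y):
  X=0: 0.05573, 0.33219, 0.40260, 0.40125
  X=1: 0.24091, 0.44633, 0.45523, 0.19828
  X=2: 0.04428, 0.03186, 0.33777, 0.10433
Sum of the 12 terms: H(X,Y) = 3.0508 bits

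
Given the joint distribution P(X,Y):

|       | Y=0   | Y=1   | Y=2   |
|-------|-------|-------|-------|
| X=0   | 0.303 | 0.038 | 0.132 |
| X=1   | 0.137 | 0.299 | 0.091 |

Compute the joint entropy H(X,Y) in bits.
2.3152 bits

H(X,Y) = -Σ_{x,y} P(x,y) log₂ P(x,y). Per-cell terms -P(x,y)·log₂P(x,y):
  X=0: 0.52195, 0.17928, 0.38562
  X=1: 0.39288, 0.52079, 0.31468
Sum of the 6 terms: H(X,Y) = 2.3152 bits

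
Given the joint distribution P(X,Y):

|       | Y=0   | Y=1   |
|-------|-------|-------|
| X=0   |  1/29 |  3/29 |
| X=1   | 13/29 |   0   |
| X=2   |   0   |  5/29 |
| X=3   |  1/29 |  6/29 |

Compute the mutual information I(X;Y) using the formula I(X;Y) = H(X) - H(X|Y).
0.7444 bits

I(X;Y) = H(X) - H(X|Y)

Marginal of X (row sums):
  P(X=0) = 1/29 + 3/29 = 4/29
  P(X=1) = 13/29 + 0 = 13/29
  P(X=2) = 0 + 5/29 = 5/29
  P(X=3) = 1/29 + 6/29 = 7/29
H(X) = -[(4/29)·log₂(4/29) + (13/29)·log₂(13/29) + (5/29)·log₂(5/29) + (7/29)·log₂(7/29)]
  = 0.39420 + 0.51890 + 0.43725 + 0.49498 = 1.8453 bits

Marginal of Y (column sums):
  P(Y=0) = 1/29 + 13/29 + 0 + 1/29 = 15/29
  P(Y=1) = 3/29 + 0 + 5/29 + 6/29 = 14/29
H(X|Y) = Σ_y P(y)·H(X|Y=y):
  Y=0: P(Y=0) = 15/29, P(X|Y=0) = (1/15, 13/15, 0, 1/15) → H(X|Y=0) = 0.69984
  Y=1: P(Y=1) = 14/29, P(X|Y=1) = (3/14, 0, 5/14, 3/7) → H(X|Y=1) = 1.53062
H(X|Y) = (15/29)·0.69984 + (14/29)·1.53062 = 1.1009 bits

I(X;Y) = H(X) - H(X|Y) = 1.8453 - 1.1009 = 0.7444 bits

Cross-check via I(X;Y) = H(X) + H(Y) - H(X,Y): computing H(Y) from the column sums and H(X,Y) from the 8 cells in the same way gives H(Y) = 0.9991 bits and H(X,Y) = 2.1000 bits, so
I(X;Y) = 1.8453 + 0.9991 - 2.1000 = 0.7444 bits ✓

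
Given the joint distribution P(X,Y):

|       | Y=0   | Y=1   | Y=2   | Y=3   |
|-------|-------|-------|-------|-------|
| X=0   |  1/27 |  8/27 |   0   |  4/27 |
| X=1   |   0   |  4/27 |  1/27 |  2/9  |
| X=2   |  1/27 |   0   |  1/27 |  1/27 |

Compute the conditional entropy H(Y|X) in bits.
1.3113 bits

H(Y|X) = H(X,Y) - H(X)

H(X,Y) = -Σ_{x,y} P(x,y) log₂ P(x,y). Per-cell terms -P(x,y)·log₂P(x,y):
  X=0: 0.17611, 0.51997, 0.00000, 0.40813
  X=1: 0.00000, 0.40813, 0.17611, 0.48221
  X=2: 0.17611, 0.00000, 0.17611, 0.17611
  (cells with P = 0 contribute 0)
Sum of the 12 terms: H(X,Y) = 2.6990 bits

Marginal of X (row sums):
  P(X=0) = 1/27 + 8/27 + 0 + 4/27 = 13/27
  P(X=1) = 0 + 4/27 + 1/27 + 2/9 = 11/27
  P(X=2) = 1/27 + 0 + 1/27 + 1/27 = 1/9
H(X) = -[(13/27)·log₂(13/27) + (11/27)·log₂(11/27) + (1/9)·log₂(1/9)]
  = 0.50770 + 0.52778 + 0.35221 = 1.3877 bits

H(Y|X) = H(X,Y) - H(X) = 2.6990 - 1.3877 = 1.3113 bits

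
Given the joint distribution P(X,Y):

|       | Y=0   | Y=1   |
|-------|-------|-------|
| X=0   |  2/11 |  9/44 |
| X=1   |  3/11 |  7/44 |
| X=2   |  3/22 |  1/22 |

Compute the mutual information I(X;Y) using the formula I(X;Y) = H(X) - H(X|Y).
0.0331 bits

I(X;Y) = H(X) - H(X|Y)

Marginal of X (row sums):
  P(X=0) = 2/11 + 9/44 = 17/44
  P(X=1) = 3/11 + 7/44 = 19/44
  P(X=2) = 3/22 + 1/22 = 2/11
H(X) = -[(17/44)·log₂(17/44) + (19/44)·log₂(19/44) + (2/11)·log₂(2/11)]
  = 0.53008 + 0.52315 + 0.44717 = 1.5004 bits

Marginal of Y (column sums):
  P(Y=0) = 2/11 + 3/11 + 3/22 = 13/22
  P(Y=1) = 9/44 + 7/44 + 1/22 = 9/22
H(X|Y) = Σ_y P(y)·H(X|Y=y):
  Y=0: P(Y=0) = 13/22, P(X|Y=0) = (4/13, 6/13, 3/13) → H(X|Y=0) = 1.52623
  Y=1: P(Y=1) = 9/22, P(X|Y=1) = (1/2, 7/18, 1/9) → H(X|Y=1) = 1.38210
H(X|Y) = (13/22)·1.52623 + (9/22)·1.38210 = 1.4673 bits

I(X;Y) = H(X) - H(X|Y) = 1.5004 - 1.4673 = 0.0331 bits

Cross-check via I(X;Y) = H(X) + H(Y) - H(X,Y): computing H(Y) from the column sums and H(X,Y) from the 6 cells in the same way gives H(Y) = 0.9760 bits and H(X,Y) = 2.4433 bits, so
I(X;Y) = 1.5004 + 0.9760 - 2.4433 = 0.0331 bits ✓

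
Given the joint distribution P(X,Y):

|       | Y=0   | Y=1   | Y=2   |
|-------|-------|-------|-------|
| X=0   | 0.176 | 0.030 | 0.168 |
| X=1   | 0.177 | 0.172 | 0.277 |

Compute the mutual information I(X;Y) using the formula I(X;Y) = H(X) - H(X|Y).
0.0527 bits

I(X;Y) = H(X) - H(X|Y)

Marginal of X (row sums):
  P(X=0) = 0.176 + 0.030 + 0.168 = 0.374
  P(X=1) = 0.177 + 0.172 + 0.277 = 0.626
H(X) = -[0.374·log₂(0.374) + 0.626·log₂(0.626)]
  = 0.5307 + 0.4230 = 0.9537 bits

Marginal of Y (column sums):
  P(Y=0) = 0.176 + 0.177 = 0.353
  P(Y=1) = 0.030 + 0.172 = 0.202
  P(Y=2) = 0.168 + 0.277 = 0.445
H(X|Y) = Σ_y P(y)·H(X|Y=y):
  Y=0: P(Y=0) = 0.353, P(X|Y=0) = (176/353, 177/353) → H(X|Y=0) = 1.0000
  Y=1: P(Y=1) = 0.202, P(X|Y=1) = (15/101, 86/101) → H(X|Y=1) = 0.6061
  Y=2: P(Y=2) = 0.445, P(X|Y=2) = (168/445, 277/445) → H(X|Y=2) = 0.9563
H(X|Y) = 0.353·1.0000 + 0.202·0.6061 + 0.445·0.9563 = 0.9010 bits

I(X;Y) = H(X) - H(X|Y) = 0.9537 - 0.9010 = 0.0527 bits

Cross-check via I(X;Y) = H(X) + H(Y) - H(X,Y): computing H(Y) from the column sums and H(X,Y) from the 6 cells in the same way gives H(Y) = 1.5162 bits and H(X,Y) = 2.4172 bits, so
I(X;Y) = 0.9537 + 1.5162 - 2.4172 = 0.0527 bits ✓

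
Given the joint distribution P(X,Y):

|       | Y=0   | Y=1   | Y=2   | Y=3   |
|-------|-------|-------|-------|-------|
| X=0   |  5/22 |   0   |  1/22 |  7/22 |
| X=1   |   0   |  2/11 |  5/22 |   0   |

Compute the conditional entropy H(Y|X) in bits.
1.1711 bits

H(Y|X) = H(X,Y) - H(X)

H(X,Y) = -Σ_{x,y} P(x,y) log₂ P(x,y). Per-cell terms -P(x,y)·log₂P(x,y):
  X=0: 0.48580, 0.00000, 0.20270, 0.52566
  X=1: 0.00000, 0.44717, 0.48580, 0.00000
  (cells with P = 0 contribute 0)
Sum of the 8 terms: H(X,Y) = 2.1471 bits

Marginal of X (row sums):
  P(X=0) = 5/22 + 0 + 1/22 + 7/22 = 13/22
  P(X=1) = 0 + 2/11 + 5/22 + 0 = 9/22
H(X) = -[(13/22)·log₂(13/22) + (9/22)·log₂(9/22)]
  = 0.44850 + 0.52753 = 0.9760 bits

H(Y|X) = H(X,Y) - H(X) = 2.1471 - 0.9760 = 1.1711 bits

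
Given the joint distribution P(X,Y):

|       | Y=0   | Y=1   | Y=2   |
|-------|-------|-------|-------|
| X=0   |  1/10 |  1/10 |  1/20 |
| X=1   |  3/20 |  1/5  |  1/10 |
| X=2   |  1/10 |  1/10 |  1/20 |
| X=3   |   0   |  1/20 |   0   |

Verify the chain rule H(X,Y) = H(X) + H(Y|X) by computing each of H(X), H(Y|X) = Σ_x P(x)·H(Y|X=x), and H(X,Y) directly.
H(X) = 1.7345 bits, H(Y|X) = 1.4497 bits, H(X,Y) = 3.1842 bits

Marginal of X (row sums):
  P(X=0) = 1/10 + 1/10 + 1/20 = 1/4
  P(X=1) = 3/20 + 1/5 + 1/10 = 9/20
  P(X=2) = 1/10 + 1/10 + 1/20 = 1/4
  P(X=3) = 0 + 1/20 + 0 = 1/20
H(X) = -[(1/4)·log₂(1/4) + (9/20)·log₂(9/20) + (1/4)·log₂(1/4) + (1/20)·log₂(1/20)]
  = 0.5000 + 0.5184 + 0.5000 + 0.2161 = 1.7345 bits

H(Y|X) = Σ_x P(x)·H(Y|X=x):
  X=0: P(X=0) = 1/4, P(Y|X=0) = (2/5, 2/5, 1/5) → H(Y|X=0) = 1.5219
  X=1: P(X=1) = 9/20, P(Y|X=1) = (1/3, 4/9, 2/9) → H(Y|X=1) = 1.5305
  X=2: P(X=2) = 1/4, P(Y|X=2) = (2/5, 2/5, 1/5) → H(Y|X=2) = 1.5219
  X=3: P(X=3) = 1/20, P(Y|X=3) = (0, 1, 0) → H(Y|X=3) = 0.0000
H(Y|X) = (1/4)·1.5219 + (9/20)·1.5305 + (1/4)·1.5219 + (1/20)·0.0000 = 1.4497 bits

H(X,Y) = -Σ_{x,y} P(x,y) log₂ P(x,y). Per-cell terms -P(x,y)·log₂P(x,y):
  X=0: 0.3322, 0.3322, 0.2161
  X=1: 0.4105, 0.4644, 0.3322
  X=2: 0.3322, 0.3322, 0.2161
  X=3: 0.0000, 0.2161, 0.0000
  (cells with P = 0 contribute 0)
Sum of the 12 terms: H(X,Y) = 3.1842 bits

Chain rule check:
  H(X) + H(Y|X) = 1.7345 + 1.4497 = 3.1842 bits
  H(X,Y) = 3.1842 bits
✓ Chain rule verified.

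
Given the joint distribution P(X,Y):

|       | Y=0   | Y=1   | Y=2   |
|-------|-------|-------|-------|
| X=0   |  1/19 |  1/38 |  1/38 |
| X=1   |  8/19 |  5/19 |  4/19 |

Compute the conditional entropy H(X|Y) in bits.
0.4848 bits

H(X|Y) = H(X,Y) - H(Y)

H(X,Y) = -Σ_{x,y} P(x,y) log₂ P(x,y). Per-cell terms -P(x,y)·log₂P(x,y):
  X=0: 0.22358, 0.13810, 0.13810
  X=1: 0.52544, 0.50684, 0.47325
Sum of the 6 terms: H(X,Y) = 2.0053 bits

Marginal of Y (column sums):
  P(Y=0) = 1/19 + 8/19 = 9/19
  P(Y=1) = 1/38 + 5/19 = 11/38
  P(Y=2) = 1/38 + 4/19 = 9/38
H(Y) = -[(9/19)·log₂(9/19) + (11/38)·log₂(11/38) + (9/38)·log₂(9/38)]
  = 0.51063 + 0.51772 + 0.49216 = 1.5205 bits

H(X|Y) = H(X,Y) - H(Y) = 2.0053 - 1.5205 = 0.4848 bits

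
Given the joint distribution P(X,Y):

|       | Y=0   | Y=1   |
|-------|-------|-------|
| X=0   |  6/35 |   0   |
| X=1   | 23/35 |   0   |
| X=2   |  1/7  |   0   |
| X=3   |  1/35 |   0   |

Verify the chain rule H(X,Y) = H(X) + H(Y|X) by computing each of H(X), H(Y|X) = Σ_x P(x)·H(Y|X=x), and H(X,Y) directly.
H(X) = 1.3818 bits, H(Y|X) = 0.0000 bits, H(X,Y) = 1.3818 bits

Marginal of X (row sums):
  P(X=0) = 6/35 + 0 = 6/35
  P(X=1) = 23/35 + 0 = 23/35
  P(X=2) = 1/7 + 0 = 1/7
  P(X=3) = 1/35 + 0 = 1/35
H(X) = -[(6/35)·log₂(6/35) + (23/35)·log₂(23/35) + (1/7)·log₂(1/7) + (1/35)·log₂(1/35)]
  = 0.43617 + 0.39805 + 0.40105 + 0.14655 = 1.3818 bits

H(Y|X) = Σ_x P(x)·H(Y|X=x):
  X=0: P(X=0) = 6/35, P(Y|X=0) = (1, 0) → H(Y|X=0) = 0.00000
  X=1: P(X=1) = 23/35, P(Y|X=1) = (1, 0) → H(Y|X=1) = 0.00000
  X=2: P(X=2) = 1/7, P(Y|X=2) = (1, 0) → H(Y|X=2) = 0.00000
  X=3: P(X=3) = 1/35, P(Y|X=3) = (1, 0) → H(Y|X=3) = 0.00000
H(Y|X) = (6/35)·0.00000 + (23/35)·0.00000 + (1/7)·0.00000 + (1/35)·0.00000 = 0.0000 bits

H(X,Y) = -Σ_{x,y} P(x,y) log₂ P(x,y). Per-cell terms -P(x,y)·log₂P(x,y):
  X=0: 0.43617, 0.00000
  X=1: 0.39805, 0.00000
  X=2: 0.40105, 0.00000
  X=3: 0.14655, 0.00000
  (cells with P = 0 contribute 0)
Sum of the 8 terms: H(X,Y) = 1.3818 bits

Chain rule check:
  H(X) + H(Y|X) = 1.3818 + 0.0000 = 1.3818 bits
  H(X,Y) = 1.3818 bits
✓ Chain rule verified.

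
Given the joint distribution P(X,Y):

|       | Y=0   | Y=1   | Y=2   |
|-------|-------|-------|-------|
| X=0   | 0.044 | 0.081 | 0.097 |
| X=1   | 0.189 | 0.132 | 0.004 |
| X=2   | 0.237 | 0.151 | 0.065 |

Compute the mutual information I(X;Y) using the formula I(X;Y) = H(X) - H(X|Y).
0.1486 bits

I(X;Y) = H(X) - H(X|Y)

Marginal of X (row sums):
  P(X=0) = 0.044 + 0.081 + 0.097 = 0.222
  P(X=1) = 0.189 + 0.132 + 0.004 = 0.325
  P(X=2) = 0.237 + 0.151 + 0.065 = 0.453
H(X) = -[0.222·log₂(0.222) + 0.325·log₂(0.325) + 0.453·log₂(0.453)]
  = 0.4820 + 0.5270 + 0.5175 = 1.5265 bits

Marginal of Y (column sums):
  P(Y=0) = 0.044 + 0.189 + 0.237 = 0.470
  P(Y=1) = 0.081 + 0.132 + 0.151 = 0.364
  P(Y=2) = 0.097 + 0.004 + 0.065 = 0.166
H(X|Y) = Σ_y P(y)·H(X|Y=y):
  Y=0: P(Y=0) = 0.470, P(X|Y=0) = (22/235, 189/470, 237/470) → H(X|Y=0) = 1.3465
  Y=1: P(Y=1) = 0.364, P(X|Y=1) = (81/364, 33/91, 151/364) → H(X|Y=1) = 1.5397
  Y=2: P(Y=2) = 0.166, P(X|Y=2) = (97/166, 2/83, 65/166) → H(X|Y=2) = 1.1121
H(X|Y) = 0.470·1.3465 + 0.364·1.5397 + 0.166·1.1121 = 1.3779 bits

I(X;Y) = H(X) - H(X|Y) = 1.5265 - 1.3779 = 0.1486 bits

Cross-check via I(X;Y) = H(X) + H(Y) - H(X,Y): computing H(Y) from the column sums and H(X,Y) from the 9 cells in the same way gives H(Y) = 1.4727 bits and H(X,Y) = 2.8506 bits, so
I(X;Y) = 1.5265 + 1.4727 - 2.8506 = 0.1486 bits ✓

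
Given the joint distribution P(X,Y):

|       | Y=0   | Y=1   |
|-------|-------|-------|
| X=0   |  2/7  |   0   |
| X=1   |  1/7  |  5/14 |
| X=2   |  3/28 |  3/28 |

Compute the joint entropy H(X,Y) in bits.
2.1385 bits

H(X,Y) = -Σ_{x,y} P(x,y) log₂ P(x,y). Per-cell terms -P(x,y)·log₂P(x,y):
  X=0: 0.51639, 0.00000
  X=1: 0.40105, 0.53051
  X=2: 0.34526, 0.34526
  (cells with P = 0 contribute 0)
Sum of the 6 terms: H(X,Y) = 2.1385 bits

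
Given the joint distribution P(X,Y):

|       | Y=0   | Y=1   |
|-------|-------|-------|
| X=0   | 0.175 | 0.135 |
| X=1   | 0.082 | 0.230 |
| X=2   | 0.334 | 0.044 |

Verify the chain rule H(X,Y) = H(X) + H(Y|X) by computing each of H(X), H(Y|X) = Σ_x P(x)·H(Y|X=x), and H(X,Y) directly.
H(X) = 1.5786 bits, H(Y|X) = 0.7617 bits, H(X,Y) = 2.3403 bits

Marginal of X (row sums):
  P(X=0) = 0.175 + 0.135 = 0.310
  P(X=1) = 0.082 + 0.230 = 0.312
  P(X=2) = 0.334 + 0.044 = 0.378
H(X) = -[0.310·log₂(0.310) + 0.312·log₂(0.312) + 0.378·log₂(0.378)]
  = 0.52379 + 0.52428 + 0.53054 = 1.5786 bits

H(Y|X) = Σ_x P(x)·H(Y|X=x):
  X=0: P(X=0) = 0.310, P(Y|X=0) = (35/62, 27/62) → H(Y|X=0) = 0.98796
  X=1: P(X=1) = 0.312, P(Y|X=1) = (41/156, 115/156) → H(Y|X=1) = 0.83097
  X=2: P(X=2) = 0.378, P(Y|X=2) = (167/189, 22/189) → H(Y|X=2) = 0.51893
H(Y|X) = 0.310·0.98796 + 0.312·0.83097 + 0.378·0.51893 = 0.7617 bits

H(X,Y) = -Σ_{x,y} P(x,y) log₂ P(x,y). Per-cell terms -P(x,y)·log₂P(x,y):
  X=0: 0.44005, 0.39001
  X=1: 0.29588, 0.48767
  X=2: 0.52841, 0.19828
Sum of the 6 terms: H(X,Y) = 2.3403 bits

Chain rule check:
  H(X) + H(Y|X) = 1.5786 + 0.7617 = 2.3403 bits
  H(X,Y) = 2.3403 bits
✓ Chain rule verified.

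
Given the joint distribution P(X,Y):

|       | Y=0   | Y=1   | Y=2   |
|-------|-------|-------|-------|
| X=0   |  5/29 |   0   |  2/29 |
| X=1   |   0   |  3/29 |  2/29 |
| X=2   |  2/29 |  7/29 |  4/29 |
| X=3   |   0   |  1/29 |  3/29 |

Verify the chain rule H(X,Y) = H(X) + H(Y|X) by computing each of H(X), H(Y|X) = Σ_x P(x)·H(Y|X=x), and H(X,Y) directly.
H(X) = 1.8453 bits, H(Y|X) = 1.1240 bits, H(X,Y) = 2.9693 bits

Marginal of X (row sums):
  P(X=0) = 5/29 + 0 + 2/29 = 7/29
  P(X=1) = 0 + 3/29 + 2/29 = 5/29
  P(X=2) = 2/29 + 7/29 + 4/29 = 13/29
  P(X=3) = 0 + 1/29 + 3/29 = 4/29
H(X) = -[(7/29)·log₂(7/29) + (5/29)·log₂(5/29) + (13/29)·log₂(13/29) + (4/29)·log₂(4/29)]
  = 0.49498 + 0.43725 + 0.51890 + 0.39420 = 1.8453 bits

H(Y|X) = Σ_x P(x)·H(Y|X=x):
  X=0: P(X=0) = 7/29, P(Y|X=0) = (5/7, 0, 2/7) → H(Y|X=0) = 0.86312
  X=1: P(X=1) = 5/29, P(Y|X=1) = (0, 3/5, 2/5) → H(Y|X=1) = 0.97095
  X=2: P(X=2) = 13/29, P(Y|X=2) = (2/13, 7/13, 4/13) → H(Y|X=2) = 1.41956
  X=3: P(X=3) = 4/29, P(Y|X=3) = (0, 1/4, 3/4) → H(Y|X=3) = 0.81128
H(Y|X) = (7/29)·0.86312 + (5/29)·0.97095 + (13/29)·1.41956 + (4/29)·0.81128 = 1.1240 bits

H(X,Y) = -Σ_{x,y} P(x,y) log₂ P(x,y). Per-cell terms -P(x,y)·log₂P(x,y):
  X=0: 0.43725, 0.00000, 0.26607
  X=1: 0.00000, 0.33859, 0.26607
  X=2: 0.26607, 0.49498, 0.39420
  X=3: 0.00000, 0.16752, 0.33859
  (cells with P = 0 contribute 0)
Sum of the 12 terms: H(X,Y) = 2.9693 bits

Chain rule check:
  H(X) + H(Y|X) = 1.8453 + 1.1240 = 2.9693 bits
  H(X,Y) = 2.9693 bits
✓ Chain rule verified.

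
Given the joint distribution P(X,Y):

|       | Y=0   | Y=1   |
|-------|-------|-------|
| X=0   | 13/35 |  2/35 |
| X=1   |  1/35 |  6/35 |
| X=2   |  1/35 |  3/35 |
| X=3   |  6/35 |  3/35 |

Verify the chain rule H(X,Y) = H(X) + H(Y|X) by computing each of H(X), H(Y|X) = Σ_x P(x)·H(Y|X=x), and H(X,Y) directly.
H(X) = 1.8497 bits, H(Y|X) = 0.6900 bits, H(X,Y) = 2.5397 bits

Marginal of X (row sums):
  P(X=0) = 13/35 + 2/35 = 3/7
  P(X=1) = 1/35 + 6/35 = 1/5
  P(X=2) = 1/35 + 3/35 = 4/35
  P(X=3) = 6/35 + 3/35 = 9/35
H(X) = -[(3/7)·log₂(3/7) + (1/5)·log₂(1/5) + (4/35)·log₂(4/35) + (9/35)·log₂(9/35)]
  = 0.52388 + 0.46439 + 0.35763 + 0.50383 = 1.8497 bits

H(Y|X) = Σ_x P(x)·H(Y|X=x):
  X=0: P(X=0) = 3/7, P(Y|X=0) = (13/15, 2/15) → H(Y|X=0) = 0.56651
  X=1: P(X=1) = 1/5, P(Y|X=1) = (1/7, 6/7) → H(Y|X=1) = 0.59167
  X=2: P(X=2) = 4/35, P(Y|X=2) = (1/4, 3/4) → H(Y|X=2) = 0.81128
  X=3: P(X=3) = 9/35, P(Y|X=3) = (2/3, 1/3) → H(Y|X=3) = 0.91830
H(Y|X) = (3/7)·0.56651 + (1/5)·0.59167 + (4/35)·0.81128 + (9/35)·0.91830 = 0.6900 bits

H(X,Y) = -Σ_{x,y} P(x,y) log₂ P(x,y). Per-cell terms -P(x,y)·log₂P(x,y):
  X=0: 0.53071, 0.23596
  X=1: 0.14655, 0.43617
  X=2: 0.14655, 0.30380
  X=3: 0.43617, 0.30380
Sum of the 8 terms: H(X,Y) = 2.5397 bits

Chain rule check:
  H(X) + H(Y|X) = 1.8497 + 0.6900 = 2.5397 bits
  H(X,Y) = 2.5397 bits
✓ Chain rule verified.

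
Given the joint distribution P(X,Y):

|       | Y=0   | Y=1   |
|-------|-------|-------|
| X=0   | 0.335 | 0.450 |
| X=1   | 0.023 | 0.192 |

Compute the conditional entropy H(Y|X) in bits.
0.8783 bits

H(Y|X) = H(X,Y) - H(X)

H(X,Y) = -Σ_{x,y} P(x,y) log₂ P(x,y). Per-cell terms -P(x,y)·log₂P(x,y):
  X=0: 0.52855, 0.51840
  X=1: 0.12517, 0.45712
Sum of the 4 terms: H(X,Y) = 1.6292 bits

Marginal of X (row sums):
  P(X=0) = 0.335 + 0.450 = 0.785
  P(X=1) = 0.023 + 0.192 = 0.215
H(X) = -[0.785·log₂(0.785) + 0.215·log₂(0.215)]
  = 0.27415 + 0.47678 = 0.7509 bits

H(Y|X) = H(X,Y) - H(X) = 1.6292 - 0.7509 = 0.8783 bits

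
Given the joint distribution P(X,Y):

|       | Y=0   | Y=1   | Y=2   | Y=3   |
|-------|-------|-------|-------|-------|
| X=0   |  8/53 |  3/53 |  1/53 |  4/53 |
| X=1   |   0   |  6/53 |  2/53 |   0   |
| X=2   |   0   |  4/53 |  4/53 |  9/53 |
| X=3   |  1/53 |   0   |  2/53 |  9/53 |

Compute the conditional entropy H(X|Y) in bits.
1.3953 bits

H(X|Y) = H(X,Y) - H(Y)

H(X,Y) = -Σ_{x,y} P(x,y) log₂ P(x,y). Per-cell terms -P(x,y)·log₂P(x,y):
  X=0: 0.411762, 0.234507, 0.108074, 0.281352
  X=1: 0.000000, 0.355807, 0.178412, 0.000000
  X=2: 0.000000, 0.281352, 0.281352, 0.434377
  X=3: 0.108074, 0.000000, 0.178412, 0.434377
  (cells with P = 0 contribute 0)
Sum of the 16 terms: H(X,Y) = 3.28786 bits

Marginal of Y (column sums):
  P(Y=0) = 8/53 + 0 + 0 + 1/53 = 9/53
  P(Y=1) = 3/53 + 6/53 + 4/53 + 0 = 13/53
  P(Y=2) = 1/53 + 2/53 + 4/53 + 2/53 = 9/53
  P(Y=3) = 4/53 + 0 + 9/53 + 9/53 = 22/53
H(Y) = -[(9/53)·log₂(9/53) + (13/53)·log₂(13/53) + (9/53)·log₂(9/53) + (22/53)·log₂(22/53)]
  = 0.434377 + 0.497307 + 0.434377 + 0.526543 = 1.89260 bits

H(X|Y) = H(X,Y) - H(Y) = 3.28786 - 1.89260 = 1.3953 bits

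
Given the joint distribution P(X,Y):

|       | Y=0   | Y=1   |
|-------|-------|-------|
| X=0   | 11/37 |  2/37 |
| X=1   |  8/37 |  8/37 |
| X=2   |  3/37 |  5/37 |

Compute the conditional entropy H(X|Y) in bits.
1.4133 bits

H(X|Y) = H(X,Y) - H(Y)

H(X,Y) = -Σ_{x,y} P(x,y) log₂ P(x,y). Per-cell terms -P(x,y)·log₂P(x,y):
  X=0: 0.5202767, 0.2275380
  X=1: 0.4777196, 0.4777196
  X=2: 0.2938776, 0.3902061
Sum of the 6 terms: H(X,Y) = 2.387338 bits

Marginal of Y (column sums):
  P(Y=0) = 11/37 + 8/37 + 3/37 = 22/37
  P(Y=1) = 2/37 + 8/37 + 5/37 = 15/37
H(Y) = -[(22/37)·log₂(22/37) + (15/37)·log₂(15/37)]
  = 0.4459589 + 0.5280660 = 0.974025 bits

H(X|Y) = H(X,Y) - H(Y) = 2.387338 - 0.974025 = 1.4133 bits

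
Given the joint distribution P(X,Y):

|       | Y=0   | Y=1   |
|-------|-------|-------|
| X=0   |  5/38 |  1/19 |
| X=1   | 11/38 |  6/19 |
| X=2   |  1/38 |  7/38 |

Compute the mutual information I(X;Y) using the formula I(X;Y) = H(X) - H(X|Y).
0.1141 bits

I(X;Y) = H(X) - H(X|Y)

Marginal of X (row sums):
  P(X=0) = 5/38 + 1/19 = 7/38
  P(X=1) = 11/38 + 6/19 = 23/38
  P(X=2) = 1/38 + 7/38 = 4/19
H(X) = -[(7/38)·log₂(7/38) + (23/38)·log₂(23/38) + (4/19)·log₂(4/19)]
  = 0.44958 + 0.43843 + 0.47325 = 1.36126 bits

Marginal of Y (column sums):
  P(Y=0) = 5/38 + 11/38 + 1/38 = 17/38
  P(Y=1) = 1/19 + 6/19 + 7/38 = 21/38
H(X|Y) = Σ_y P(y)·H(X|Y=y):
  Y=0: P(Y=0) = 17/38, P(X|Y=0) = (5/17, 11/17, 1/17) → H(X|Y=0) = 1.16609
  Y=1: P(Y=1) = 21/38, P(X|Y=1) = (2/21, 4/7, 1/3) → H(X|Y=1) = 1.31274
H(X|Y) = (17/38)·1.16609 + (21/38)·1.31274 = 1.24713 bits

I(X;Y) = H(X) - H(X|Y) = 1.36126 - 1.24713 = 0.1141 bits

Cross-check via I(X;Y) = H(X) + H(Y) - H(X,Y): computing H(Y) from the column sums and H(X,Y) from the 6 cells in the same way gives H(Y) = 0.99199 bits and H(X,Y) = 2.23913 bits, so
I(X;Y) = 1.36126 + 0.99199 - 2.23913 = 0.1141 bits ✓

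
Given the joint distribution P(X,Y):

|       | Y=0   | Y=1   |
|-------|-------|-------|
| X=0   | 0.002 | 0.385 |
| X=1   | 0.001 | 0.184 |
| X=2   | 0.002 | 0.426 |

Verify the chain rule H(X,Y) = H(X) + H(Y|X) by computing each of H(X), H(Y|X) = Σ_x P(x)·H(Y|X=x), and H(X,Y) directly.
H(X) = 1.5044 bits, H(Y|X) = 0.0454 bits, H(X,Y) = 1.5498 bits

Marginal of X (row sums):
  P(X=0) = 0.002 + 0.385 = 0.387
  P(X=1) = 0.001 + 0.184 = 0.185
  P(X=2) = 0.002 + 0.426 = 0.428
H(X) = -[0.387·log₂(0.387) + 0.185·log₂(0.185) + 0.428·log₂(0.428)]
  = 0.5300 + 0.4504 + 0.5240 = 1.5044 bits

H(Y|X) = Σ_x P(x)·H(Y|X=x):
  X=0: P(X=0) = 0.387, P(Y|X=0) = (2/387, 385/387) → H(Y|X=0) = 0.0467
  X=1: P(X=1) = 0.185, P(Y|X=1) = (1/185, 184/185) → H(Y|X=1) = 0.0485
  X=2: P(X=2) = 0.428, P(Y|X=2) = (1/214, 213/214) → H(Y|X=2) = 0.0429
H(Y|X) = 0.387·0.0467 + 0.185·0.0485 + 0.428·0.0429 = 0.0454 bits

H(X,Y) = -Σ_{x,y} P(x,y) log₂ P(x,y). Per-cell terms -P(x,y)·log₂P(x,y):
  X=0: 0.0179, 0.5302
  X=1: 0.0100, 0.4494
  X=2: 0.0179, 0.5244
Sum of the 6 terms: H(X,Y) = 1.5498 bits

Chain rule check:
  H(X) + H(Y|X) = 1.5044 + 0.0454 = 1.5498 bits
  H(X,Y) = 1.5498 bits
✓ Chain rule verified.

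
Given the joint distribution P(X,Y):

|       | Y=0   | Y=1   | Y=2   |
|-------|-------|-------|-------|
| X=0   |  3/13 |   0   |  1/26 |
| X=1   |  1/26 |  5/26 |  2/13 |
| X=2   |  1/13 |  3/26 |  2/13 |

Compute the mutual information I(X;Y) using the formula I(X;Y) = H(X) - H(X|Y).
0.3703 bits

I(X;Y) = H(X) - H(X|Y)

Marginal of X (row sums):
  P(X=0) = 3/13 + 0 + 1/26 = 7/26
  P(X=1) = 1/26 + 5/26 + 2/13 = 5/13
  P(X=2) = 1/13 + 3/26 + 2/13 = 9/26
H(X) = -[(7/26)·log₂(7/26) + (5/13)·log₂(5/13) + (9/26)·log₂(9/26)]
  = 0.5097 + 0.5302 + 0.5298 = 1.5697 bits

Marginal of Y (column sums):
  P(Y=0) = 3/13 + 1/26 + 1/13 = 9/26
  P(Y=1) = 0 + 5/26 + 3/26 = 4/13
  P(Y=2) = 1/26 + 2/13 + 2/13 = 9/26
H(X|Y) = Σ_y P(y)·H(X|Y=y):
  Y=0: P(Y=0) = 9/26, P(X|Y=0) = (2/3, 1/9, 2/9) → H(X|Y=0) = 1.2244
  Y=1: P(Y=1) = 4/13, P(X|Y=1) = (0, 5/8, 3/8) → H(X|Y=1) = 0.9544
  Y=2: P(Y=2) = 9/26, P(X|Y=2) = (1/9, 4/9, 4/9) → H(X|Y=2) = 1.3921
H(X|Y) = (9/26)·1.2244 + (4/13)·0.9544 + (9/26)·1.3921 = 1.1994 bits

I(X;Y) = H(X) - H(X|Y) = 1.5697 - 1.1994 = 0.3703 bits

Cross-check via I(X;Y) = H(X) + H(Y) - H(X,Y): computing H(Y) from the column sums and H(X,Y) from the 9 cells in the same way gives H(Y) = 1.5828 bits and H(X,Y) = 2.7822 bits, so
I(X;Y) = 1.5697 + 1.5828 - 2.7822 = 0.3703 bits ✓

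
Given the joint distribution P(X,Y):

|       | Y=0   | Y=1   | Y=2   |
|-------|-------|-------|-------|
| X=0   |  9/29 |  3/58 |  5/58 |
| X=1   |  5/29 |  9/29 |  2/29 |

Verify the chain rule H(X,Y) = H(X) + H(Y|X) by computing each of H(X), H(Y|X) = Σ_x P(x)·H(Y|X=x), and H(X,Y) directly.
H(X) = 0.9923 bits, H(Y|X) = 1.2847 bits, H(X,Y) = 2.2769 bits

Marginal of X (row sums):
  P(X=0) = 9/29 + 3/58 + 5/58 = 13/29
  P(X=1) = 5/29 + 9/29 + 2/29 = 16/29
H(X) = -[(13/29)·log₂(13/29) + (16/29)·log₂(16/29)]
  = 0.51890 + 0.47337 = 0.9923 bits

H(Y|X) = Σ_x P(x)·H(Y|X=x):
  X=0: P(X=0) = 13/29, P(Y|X=0) = (9/13, 3/26, 5/26) → H(Y|X=0) = 1.18416
  X=1: P(X=1) = 16/29, P(Y|X=1) = (5/16, 9/16, 1/8) → H(Y|X=1) = 1.36631
H(Y|X) = (13/29)·1.18416 + (16/29)·1.36631 = 1.2847 bits

H(X,Y) = -Σ_{x,y} P(x,y) log₂ P(x,y). Per-cell terms -P(x,y)·log₂P(x,y):
  X=0: 0.52388, 0.22102, 0.30483
  X=1: 0.43725, 0.52388, 0.26607
Sum of the 6 terms: H(X,Y) = 2.2769 bits

Chain rule check:
  H(X) + H(Y|X) = 0.9923 + 1.2847 = 2.2770 bits
  H(X,Y) = 2.2769 bits
✓ Chain rule verified (Δ = 0.0001 is 4-dp rounding noise: each of the three values was rounded independently).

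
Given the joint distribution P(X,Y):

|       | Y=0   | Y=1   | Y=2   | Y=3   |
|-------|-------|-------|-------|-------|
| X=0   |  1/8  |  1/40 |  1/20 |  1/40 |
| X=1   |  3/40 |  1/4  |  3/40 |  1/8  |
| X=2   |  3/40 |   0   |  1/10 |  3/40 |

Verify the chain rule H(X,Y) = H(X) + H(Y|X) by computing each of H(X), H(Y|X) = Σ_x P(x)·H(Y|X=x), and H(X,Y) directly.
H(X) = 1.4722 bits, H(Y|X) = 1.7132 bits, H(X,Y) = 3.1855 bits

Marginal of X (row sums):
  P(X=0) = 1/8 + 1/40 + 1/20 + 1/40 = 9/40
  P(X=1) = 3/40 + 1/4 + 3/40 + 1/8 = 21/40
  P(X=2) = 3/40 + 0 + 1/10 + 3/40 = 1/4
H(X) = -[(9/40)·log₂(9/40) + (21/40)·log₂(21/40) + (1/4)·log₂(1/4)]
  = 0.484201 + 0.488046 + 0.500000 = 1.4722 bits

H(Y|X) = Σ_x P(x)·H(Y|X=x):
  X=0: P(X=0) = 9/40, P(Y|X=0) = (5/9, 1/9, 2/9, 1/9) → H(Y|X=0) = 1.657743
  X=1: P(X=1) = 21/40, P(Y|X=1) = (1/7, 10/21, 1/7, 5/21) → H(Y|X=1) = 1.804760
  X=2: P(X=2) = 1/4, P(Y|X=2) = (3/10, 0, 2/5, 3/10) → H(Y|X=2) = 1.570951
H(Y|X) = (9/40)·1.657743 + (21/40)·1.804760 + (1/4)·1.570951 = 1.7132 bits

H(X,Y) = -Σ_{x,y} P(x,y) log₂ P(x,y). Per-cell terms -P(x,y)·log₂P(x,y):
  X=0: 0.375000, 0.133048, 0.216096, 0.133048
  X=1: 0.280272, 0.500000, 0.280272, 0.375000
  X=2: 0.280272, 0.000000, 0.332193, 0.280272
  (cells with P = 0 contribute 0)
Sum of the 12 terms: H(X,Y) = 3.1855 bits

Chain rule check:
  H(X) + H(Y|X) = 1.4722 + 1.7132 = 3.1854 bits
  H(X,Y) = 3.1855 bits
✓ Chain rule verified (Δ = 0.0001 is 4-dp rounding noise: each of the three values was rounded independently).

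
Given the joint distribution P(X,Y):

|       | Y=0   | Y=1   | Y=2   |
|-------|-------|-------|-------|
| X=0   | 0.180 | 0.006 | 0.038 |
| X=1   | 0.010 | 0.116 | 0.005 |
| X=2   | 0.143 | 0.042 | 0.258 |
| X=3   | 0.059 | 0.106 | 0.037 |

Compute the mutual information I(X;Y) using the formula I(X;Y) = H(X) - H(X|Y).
0.4310 bits

I(X;Y) = H(X) - H(X|Y)

Marginal of X (row sums):
  P(X=0) = 0.180 + 0.006 + 0.038 = 0.224
  P(X=1) = 0.010 + 0.116 + 0.005 = 0.131
  P(X=2) = 0.143 + 0.042 + 0.258 = 0.443
  P(X=3) = 0.059 + 0.106 + 0.037 = 0.202
H(X) = -[0.224·log₂(0.224) + 0.131·log₂(0.131) + 0.443·log₂(0.443) + 0.202·log₂(0.202)]
  = 0.4834882 + 0.3841393 + 0.5203573 + 0.4661297 = 1.8541145 bits

Marginal of Y (column sums):
  P(Y=0) = 0.180 + 0.010 + 0.143 + 0.059 = 0.392
  P(Y=1) = 0.006 + 0.116 + 0.042 + 0.106 = 0.270
  P(Y=2) = 0.038 + 0.005 + 0.258 + 0.037 = 0.338
H(X|Y) = Σ_y P(y)·H(X|Y=y):
  Y=0: P(Y=0) = 0.392, P(X|Y=0) = (45/98, 5/196, 143/392, 59/392) → H(X|Y=0) = 1.5925405
  Y=1: P(Y=1) = 0.270, P(X|Y=1) = (1/45, 58/135, 7/45, 53/135) → H(X|Y=1) = 1.5928435
  Y=2: P(Y=2) = 0.338, P(X|Y=2) = (19/169, 5/338, 129/169, 37/338) → H(X|Y=2) = 1.0911833
H(X|Y) = 0.392·1.5925405 + 0.270·1.5928435 + 0.338·1.0911833 = 1.4231636 bits

I(X;Y) = H(X) - H(X|Y) = 1.8541145 - 1.4231636 = 0.4310 bits

Cross-check via I(X;Y) = H(X) + H(Y) - H(X,Y): computing H(Y) from the column sums and H(X,Y) from the 12 cells in the same way gives H(Y) = 1.5685806 bits and H(X,Y) = 2.9917441 bits, so
I(X;Y) = 1.8541145 + 1.5685806 - 2.9917441 = 0.4310 bits ✓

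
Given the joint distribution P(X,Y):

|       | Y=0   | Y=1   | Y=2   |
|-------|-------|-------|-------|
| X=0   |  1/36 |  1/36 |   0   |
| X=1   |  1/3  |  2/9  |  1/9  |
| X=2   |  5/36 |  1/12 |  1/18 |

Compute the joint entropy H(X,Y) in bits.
2.5759 bits

H(X,Y) = -Σ_{x,y} P(x,y) log₂ P(x,y). Per-cell terms -P(x,y)·log₂P(x,y):
  X=0: 0.1436, 0.1436, 0.0000
  X=1: 0.5283, 0.4822, 0.3522
  X=2: 0.3956, 0.2987, 0.2317
  (cells with P = 0 contribute 0)
Sum of the 9 terms: H(X,Y) = 2.5759 bits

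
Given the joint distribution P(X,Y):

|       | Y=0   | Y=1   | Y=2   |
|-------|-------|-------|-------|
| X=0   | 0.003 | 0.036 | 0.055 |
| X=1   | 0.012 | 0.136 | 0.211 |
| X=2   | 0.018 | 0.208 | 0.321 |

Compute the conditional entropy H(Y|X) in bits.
1.1440 bits

H(Y|X) = H(X,Y) - H(X)

H(X,Y) = -Σ_{x,y} P(x,y) log₂ P(x,y). Per-cell terms -P(x,y)·log₂P(x,y):
  X=0: 0.02514, 0.17265, 0.23014
  X=1: 0.07657, 0.39145, 0.47363
  X=2: 0.10433, 0.47119, 0.52623
Sum of the 9 terms: H(X,Y) = 2.4713 bits

Marginal of X (row sums):
  P(X=0) = 0.003 + 0.036 + 0.055 = 0.094
  P(X=1) = 0.012 + 0.136 + 0.211 = 0.359
  P(X=2) = 0.018 + 0.208 + 0.321 = 0.547
H(X) = -[0.094·log₂(0.094) + 0.359·log₂(0.359) + 0.547·log₂(0.547)]
  = 0.32065 + 0.53058 + 0.47610 = 1.3273 bits

H(Y|X) = H(X,Y) - H(X) = 2.4713 - 1.3273 = 1.1440 bits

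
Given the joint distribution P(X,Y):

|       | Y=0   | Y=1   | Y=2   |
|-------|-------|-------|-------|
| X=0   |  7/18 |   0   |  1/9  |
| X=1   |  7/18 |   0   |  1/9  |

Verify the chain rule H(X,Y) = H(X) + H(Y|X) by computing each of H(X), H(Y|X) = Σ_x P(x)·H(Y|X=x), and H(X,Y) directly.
H(X) = 1.0000 bits, H(Y|X) = 0.7642 bits, H(X,Y) = 1.7642 bits

Marginal of X (row sums):
  P(X=0) = 7/18 + 0 + 1/9 = 1/2
  P(X=1) = 7/18 + 0 + 1/9 = 1/2
H(X) = -[(1/2)·log₂(1/2) + (1/2)·log₂(1/2)]
  = 0.5000 + 0.5000 = 1.0000 bits

H(Y|X) = Σ_x P(x)·H(Y|X=x):
  X=0: P(X=0) = 1/2, P(Y|X=0) = (7/9, 0, 2/9) → H(Y|X=0) = 0.7642
  X=1: P(X=1) = 1/2, P(Y|X=1) = (7/9, 0, 2/9) → H(Y|X=1) = 0.7642
H(Y|X) = (1/2)·0.7642 + (1/2)·0.7642 = 0.7642 bits

H(X,Y) = -Σ_{x,y} P(x,y) log₂ P(x,y). Per-cell terms -P(x,y)·log₂P(x,y):
  X=0: 0.5299, 0.0000, 0.3522
  X=1: 0.5299, 0.0000, 0.3522
  (cells with P = 0 contribute 0)
Sum of the 6 terms: H(X,Y) = 1.7642 bits

Chain rule check:
  H(X) + H(Y|X) = 1.0000 + 0.7642 = 1.7642 bits
  H(X,Y) = 1.7642 bits
✓ Chain rule verified.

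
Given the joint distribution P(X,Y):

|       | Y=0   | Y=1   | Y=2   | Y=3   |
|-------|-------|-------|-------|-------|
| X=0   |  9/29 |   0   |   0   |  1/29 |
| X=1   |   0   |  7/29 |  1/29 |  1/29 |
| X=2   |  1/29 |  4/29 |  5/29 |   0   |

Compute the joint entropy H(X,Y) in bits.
2.5204 bits

H(X,Y) = -Σ_{x,y} P(x,y) log₂ P(x,y). Per-cell terms -P(x,y)·log₂P(x,y):
  X=0: 0.5239, 0.0000, 0.0000, 0.1675
  X=1: 0.0000, 0.4950, 0.1675, 0.1675
  X=2: 0.1675, 0.3942, 0.4373, 0.0000
  (cells with P = 0 contribute 0)
Sum of the 12 terms: H(X,Y) = 2.5204 bits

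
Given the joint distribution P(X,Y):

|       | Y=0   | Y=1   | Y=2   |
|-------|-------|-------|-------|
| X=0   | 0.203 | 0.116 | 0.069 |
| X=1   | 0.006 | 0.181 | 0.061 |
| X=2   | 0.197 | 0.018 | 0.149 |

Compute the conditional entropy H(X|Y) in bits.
1.2389 bits

H(X|Y) = H(X,Y) - H(Y)

H(X,Y) = -Σ_{x,y} P(x,y) log₂ P(x,y). Per-cell terms -P(x,y)·log₂P(x,y):
  X=0: 0.46699, 0.36051, 0.26615
  X=1: 0.04428, 0.44633, 0.24614
  X=2: 0.46172, 0.10433, 0.40925
Sum of the 9 terms: H(X,Y) = 2.8057 bits

Marginal of Y (column sums):
  P(Y=0) = 0.203 + 0.006 + 0.197 = 0.406
  P(Y=1) = 0.116 + 0.181 + 0.018 = 0.315
  P(Y=2) = 0.069 + 0.061 + 0.149 = 0.279
H(Y) = -[0.406·log₂(0.406) + 0.315·log₂(0.315) + 0.279·log₂(0.279)]
  = 0.52798 + 0.52497 + 0.51382 = 1.5668 bits

H(X|Y) = H(X,Y) - H(Y) = 2.8057 - 1.5668 = 1.2389 bits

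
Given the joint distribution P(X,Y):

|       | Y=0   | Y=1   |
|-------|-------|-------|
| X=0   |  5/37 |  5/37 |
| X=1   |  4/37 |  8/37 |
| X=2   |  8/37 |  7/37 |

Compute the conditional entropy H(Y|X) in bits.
0.9722 bits

H(Y|X) = H(X,Y) - H(X)

H(X,Y) = -Σ_{x,y} P(x,y) log₂ P(x,y). Per-cell terms -P(x,y)·log₂P(x,y):
  X=0: 0.3902, 0.3902
  X=1: 0.3470, 0.4777
  X=2: 0.4777, 0.4545
Sum of the 6 terms: H(X,Y) = 2.5373 bits

Marginal of X (row sums):
  P(X=0) = 5/37 + 5/37 = 10/37
  P(X=1) = 4/37 + 8/37 = 12/37
  P(X=2) = 8/37 + 7/37 = 15/37
H(X) = -[(10/37)·log₂(10/37) + (12/37)·log₂(12/37) + (15/37)·log₂(15/37)]
  = 0.5101 + 0.5269 + 0.5281 = 1.5651 bits

H(Y|X) = H(X,Y) - H(X) = 2.5373 - 1.5651 = 0.9722 bits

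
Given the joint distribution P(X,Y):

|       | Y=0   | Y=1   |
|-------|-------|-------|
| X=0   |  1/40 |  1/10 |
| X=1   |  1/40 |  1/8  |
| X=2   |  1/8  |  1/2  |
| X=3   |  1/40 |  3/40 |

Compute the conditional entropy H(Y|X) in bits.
0.7201 bits

H(Y|X) = H(X,Y) - H(X)

H(X,Y) = -Σ_{x,y} P(x,y) log₂ P(x,y). Per-cell terms -P(x,y)·log₂P(x,y):
  X=0: 0.13305, 0.33219
  X=1: 0.13305, 0.37500
  X=2: 0.37500, 0.50000
  X=3: 0.13305, 0.28027
Sum of the 8 terms: H(X,Y) = 2.2616 bits

Marginal of X (row sums):
  P(X=0) = 1/40 + 1/10 = 1/8
  P(X=1) = 1/40 + 1/8 = 3/20
  P(X=2) = 1/8 + 1/2 = 5/8
  P(X=3) = 1/40 + 3/40 = 1/10
H(X) = -[(1/8)·log₂(1/8) + (3/20)·log₂(3/20) + (5/8)·log₂(5/8) + (1/10)·log₂(1/10)]
  = 0.37500 + 0.41054 + 0.42379 + 0.33219 = 1.5415 bits

H(Y|X) = H(X,Y) - H(X) = 2.2616 - 1.5415 = 0.7201 bits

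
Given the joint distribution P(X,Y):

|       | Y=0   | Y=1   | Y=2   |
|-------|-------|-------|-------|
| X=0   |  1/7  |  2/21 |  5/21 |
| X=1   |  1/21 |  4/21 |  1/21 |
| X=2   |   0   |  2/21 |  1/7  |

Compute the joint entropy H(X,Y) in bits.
2.8152 bits

H(X,Y) = -Σ_{x,y} P(x,y) log₂ P(x,y). Per-cell terms -P(x,y)·log₂P(x,y):
  X=0: 0.40105, 0.32308, 0.49295
  X=1: 0.20916, 0.45568, 0.20916
  X=2: 0.00000, 0.32308, 0.40105
  (cells with P = 0 contribute 0)
Sum of the 9 terms: H(X,Y) = 2.8152 bits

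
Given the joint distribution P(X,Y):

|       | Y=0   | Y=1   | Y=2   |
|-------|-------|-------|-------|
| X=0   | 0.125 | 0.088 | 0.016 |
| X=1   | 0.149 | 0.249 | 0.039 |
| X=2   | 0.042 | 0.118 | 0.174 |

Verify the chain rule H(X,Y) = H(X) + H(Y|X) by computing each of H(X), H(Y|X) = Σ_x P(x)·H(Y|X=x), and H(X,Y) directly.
H(X) = 1.5373 bits, H(Y|X) = 1.3278 bits, H(X,Y) = 2.8651 bits

Marginal of X (row sums):
  P(X=0) = 0.125 + 0.088 + 0.016 = 0.229
  P(X=1) = 0.149 + 0.249 + 0.039 = 0.437
  P(X=2) = 0.042 + 0.118 + 0.174 = 0.334
H(X) = -[0.229·log₂(0.229) + 0.437·log₂(0.437) + 0.334·log₂(0.334)]
  = 0.4870 + 0.5219 + 0.5284 = 1.5373 bits

H(Y|X) = Σ_x P(x)·H(Y|X=x):
  X=0: P(X=0) = 0.229, P(Y|X=0) = (125/229, 88/229, 16/229) → H(Y|X=0) = 1.2752
  X=1: P(X=1) = 0.437, P(Y|X=1) = (149/437, 249/437, 39/437) → H(Y|X=1) = 1.3028
  X=2: P(X=2) = 0.334, P(Y|X=2) = (21/167, 59/167, 87/167) → H(Y|X=2) = 1.3966
H(Y|X) = 0.229·1.2752 + 0.437·1.3028 + 0.334·1.3966 = 1.3278 bits

H(X,Y) = -Σ_{x,y} P(x,y) log₂ P(x,y). Per-cell terms -P(x,y)·log₂P(x,y):
  X=0: 0.3750, 0.3086, 0.0955
  X=1: 0.4092, 0.4994, 0.1825
  X=2: 0.1921, 0.3638, 0.4390
Sum of the 9 terms: H(X,Y) = 2.8651 bits

Chain rule check:
  H(X) + H(Y|X) = 1.5373 + 1.3278 = 2.8651 bits
  H(X,Y) = 2.8651 bits
✓ Chain rule verified.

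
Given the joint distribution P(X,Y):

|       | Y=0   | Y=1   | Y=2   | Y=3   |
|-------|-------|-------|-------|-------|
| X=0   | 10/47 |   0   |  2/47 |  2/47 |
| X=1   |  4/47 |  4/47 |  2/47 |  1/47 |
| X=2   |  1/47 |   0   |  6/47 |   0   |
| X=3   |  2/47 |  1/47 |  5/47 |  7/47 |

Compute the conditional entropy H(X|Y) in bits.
1.4666 bits

H(X|Y) = H(X,Y) - H(Y)

H(X,Y) = -Σ_{x,y} P(x,y) log₂ P(x,y). Per-cell terms -P(x,y)·log₂P(x,y):
  X=0: 0.475034, 0.000000, 0.193812, 0.193812
  X=1: 0.302518, 0.302518, 0.193812, 0.118183
  X=2: 0.118183, 0.000000, 0.379101, 0.000000
  X=3: 0.193812, 0.118183, 0.343900, 0.409163
  (cells with P = 0 contribute 0)
Sum of the 16 terms: H(X,Y) = 3.34203 bits

Marginal of Y (column sums):
  P(Y=0) = 10/47 + 4/47 + 1/47 + 2/47 = 17/47
  P(Y=1) = 0 + 4/47 + 0 + 1/47 = 5/47
  P(Y=2) = 2/47 + 2/47 + 6/47 + 5/47 = 15/47
  P(Y=3) = 2/47 + 1/47 + 0 + 7/47 = 10/47
H(Y) = -[(17/47)·log₂(17/47) + (5/47)·log₂(5/47) + (15/47)·log₂(15/47) + (10/47)·log₂(10/47)]
  = 0.530663 + 0.343900 + 0.525861 + 0.475034 = 1.87546 bits

H(X|Y) = H(X,Y) - H(Y) = 3.34203 - 1.87546 = 1.4666 bits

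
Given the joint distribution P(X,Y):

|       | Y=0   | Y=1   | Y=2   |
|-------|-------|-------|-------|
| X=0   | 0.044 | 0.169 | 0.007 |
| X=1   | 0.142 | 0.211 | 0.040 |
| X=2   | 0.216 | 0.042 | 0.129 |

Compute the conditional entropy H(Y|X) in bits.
1.2518 bits

H(Y|X) = H(X,Y) - H(X)

H(X,Y) = -Σ_{x,y} P(x,y) log₂ P(x,y). Per-cell terms -P(x,y)·log₂P(x,y):
  X=0: 0.19828, 0.43347, 0.05011
  X=1: 0.39988, 0.47363, 0.18575
  X=2: 0.47755, 0.19209, 0.38114
Sum of the 9 terms: H(X,Y) = 2.7919 bits

Marginal of X (row sums):
  P(X=0) = 0.044 + 0.169 + 0.007 = 0.220
  P(X=1) = 0.142 + 0.211 + 0.040 = 0.393
  P(X=2) = 0.216 + 0.042 + 0.129 = 0.387
H(X) = -[0.220·log₂(0.220) + 0.393·log₂(0.393) + 0.387·log₂(0.387)]
  = 0.48057 + 0.52953 + 0.53003 = 1.5401 bits

H(Y|X) = H(X,Y) - H(X) = 2.7919 - 1.5401 = 1.2518 bits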